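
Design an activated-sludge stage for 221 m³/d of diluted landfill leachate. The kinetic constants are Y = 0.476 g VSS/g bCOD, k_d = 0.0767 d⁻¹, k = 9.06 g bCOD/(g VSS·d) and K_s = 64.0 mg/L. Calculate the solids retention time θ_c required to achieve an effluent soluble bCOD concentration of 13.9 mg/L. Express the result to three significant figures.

At the target effluent, Y k S/(K_s+S) = 0.476×9.06×13.9/77.90 = 0.7695 d⁻¹.
θ_c = 1/(μ − k_d) = 1/(0.7695 − 0.0767) = 1/0.6928 = 1.443 d.

θ_c ≈ 1.44 d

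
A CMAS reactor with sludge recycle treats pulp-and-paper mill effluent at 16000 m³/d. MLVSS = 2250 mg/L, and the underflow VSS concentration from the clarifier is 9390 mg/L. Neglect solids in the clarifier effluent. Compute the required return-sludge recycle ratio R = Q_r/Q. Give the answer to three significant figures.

Mass balance around the secondary clarifier (neglecting effluent solids): R = X / (X_r − X) = 2250 / (9390 − 2250) = 0.3151.

R ≈ 0.315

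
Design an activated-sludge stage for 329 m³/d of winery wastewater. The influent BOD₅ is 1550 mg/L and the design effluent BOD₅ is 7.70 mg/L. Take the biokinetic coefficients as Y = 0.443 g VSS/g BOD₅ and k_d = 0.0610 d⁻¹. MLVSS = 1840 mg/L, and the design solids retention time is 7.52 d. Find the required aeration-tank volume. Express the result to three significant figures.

Steady-state biomass mass balance: V·X·(1 + k_d·θ_c) = Y·Q·(S₀ − S)·θ_c, so V = 0.443 × 329 × (1550 − 7.70) × 7.52 / [1840 × (1 + 0.0610 × 7.52)] = 1.69×10^6 / 2684 = 629.8 m³.

V ≈ 630 m³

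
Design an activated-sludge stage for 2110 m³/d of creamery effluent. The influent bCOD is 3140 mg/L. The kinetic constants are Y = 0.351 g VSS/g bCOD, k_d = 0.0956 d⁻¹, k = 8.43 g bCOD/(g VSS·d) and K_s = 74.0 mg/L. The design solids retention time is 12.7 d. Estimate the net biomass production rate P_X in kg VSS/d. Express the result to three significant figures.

P_X ≈ 1050 kg VSS/d

For a completely mixed reactor with recycle the Lawrence–McCarty relation gives S = K_s·(1 + k_d·θ_c) / [θ_c·(Y·k − k_d) − 1] = 74.0 × (1 + 0.0956 × 12.7) / [12.7 × (0.351 × 8.43 − 0.0956) − 1] = 163.8 / 35.36 = 4.633 mg/L.
Correct the yield for decay: Y_obs = Y/(1 + k_d θ_c) = 0.351 / (1 + 0.0956 × 12.7) = 0.351 / 2.214 = 0.1585.
Mass of bCOD removed per day: Q(S₀ − S) = 2110 × 3135 g/m³ = 6616 kg/d.
Net biomass production P_X = Y_obs × Q·(S₀ − S) = 0.1585 × 6616 = 1049 kg VSS/d.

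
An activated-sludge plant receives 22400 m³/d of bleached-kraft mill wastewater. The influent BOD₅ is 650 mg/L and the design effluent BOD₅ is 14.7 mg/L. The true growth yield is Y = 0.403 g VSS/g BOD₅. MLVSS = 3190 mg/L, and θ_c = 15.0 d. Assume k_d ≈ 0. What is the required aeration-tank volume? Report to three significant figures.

V·X = Y·Q·ΔS·θ_c gives V = 0.403 × 22400 × (650 − 14.7) × 15.0 / 3190 = 26967 m³.

V ≈ 27000 m³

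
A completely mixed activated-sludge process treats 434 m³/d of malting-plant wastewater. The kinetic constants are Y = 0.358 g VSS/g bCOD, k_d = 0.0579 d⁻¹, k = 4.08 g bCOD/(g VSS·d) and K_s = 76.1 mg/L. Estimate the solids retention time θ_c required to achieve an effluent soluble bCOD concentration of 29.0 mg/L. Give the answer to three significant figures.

θ_c ≈ 2.90 d

At the target effluent, Y k S/(K_s+S) = 0.358×4.08×29.0/105.1 = 0.4030 d⁻¹.
1/θ_c = 0.4030 − 0.0579 = 0.3451 d⁻¹, so θ_c = 2.897 d.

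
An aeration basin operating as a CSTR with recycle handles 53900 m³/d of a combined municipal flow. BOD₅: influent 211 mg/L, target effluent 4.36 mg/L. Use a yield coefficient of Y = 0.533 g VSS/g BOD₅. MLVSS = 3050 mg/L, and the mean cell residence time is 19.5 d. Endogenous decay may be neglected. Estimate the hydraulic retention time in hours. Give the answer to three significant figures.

With k_d = 0 the design equation reduces to V = Y Q (S₀−S) θ_c / X = 0.533 × 53900 × (211 − 4.36) × 19.5 / 3050 = 37955 m³.
τ = V/Q = 37955/53900 = 0.7042 d, or 16.90 h.

τ ≈ 16.9 h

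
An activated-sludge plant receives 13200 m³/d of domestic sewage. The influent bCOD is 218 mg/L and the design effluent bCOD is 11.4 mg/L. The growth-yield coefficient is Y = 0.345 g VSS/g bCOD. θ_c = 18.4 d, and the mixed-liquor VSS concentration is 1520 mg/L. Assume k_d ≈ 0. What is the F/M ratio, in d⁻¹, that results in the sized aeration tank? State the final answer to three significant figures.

F/M ≈ 0.166 d⁻¹

Biomass mass balance (decay neglected): V·X = Y·Q·(S₀ − S)·θ_c, so V = 0.345 × 13200 × (218 − 11.4) × 18.4 / 1520 = 11389 m³.
F/M = applied load / biomass = Q·S₀/(V·X) = 13200 × 218 / (11389 × 1520) = 0.1662 d⁻¹.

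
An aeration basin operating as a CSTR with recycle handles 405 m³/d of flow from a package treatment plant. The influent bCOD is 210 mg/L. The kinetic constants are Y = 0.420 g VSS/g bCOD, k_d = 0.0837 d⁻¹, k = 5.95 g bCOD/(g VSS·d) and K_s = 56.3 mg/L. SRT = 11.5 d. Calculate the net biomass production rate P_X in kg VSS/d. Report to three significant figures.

From the Monod/SRT balance for a CMAS, S = K_s·(1+k_d θ_c)/[θ_c·(Y k − k_d) − 1] = 56.3 × (1 + 0.0837 × 11.5) / [11.5 × (0.420 × 5.95 − 0.0837) − 1] = 110.5 / 26.78 = 4.127 mg/L.
Y_obs = Y / (1 + k_d θ_c) = 0.420 / (1 + 0.0837 × 11.5) = 0.420 / 1.963 = 0.2140.
Q·(S₀ − S) = 405 × (210 − 4.13) × 10⁻³ = 83.38 kg/d removed.
P_X = Y_obs · Q(S₀ − S) = 0.2140 × 83.38 = 17.84 kg VSS/d.

P_X ≈ 17.8 kg VSS/d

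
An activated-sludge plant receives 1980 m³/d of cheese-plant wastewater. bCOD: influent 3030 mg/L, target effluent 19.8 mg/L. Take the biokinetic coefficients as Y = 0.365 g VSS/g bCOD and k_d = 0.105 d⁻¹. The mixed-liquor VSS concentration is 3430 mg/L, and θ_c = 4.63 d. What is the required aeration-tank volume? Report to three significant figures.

From the SRT design equation V = Y Q (S₀−S) θ_c / [X (1 + k_d θ_c)] = 0.365 × 1980 × (3030 − 19.8) × 4.63 / [3430 × (1 + 0.105 × 4.63)] = 1.01×10^7 / 5097 = 1976 m³.

V ≈ 1980 m³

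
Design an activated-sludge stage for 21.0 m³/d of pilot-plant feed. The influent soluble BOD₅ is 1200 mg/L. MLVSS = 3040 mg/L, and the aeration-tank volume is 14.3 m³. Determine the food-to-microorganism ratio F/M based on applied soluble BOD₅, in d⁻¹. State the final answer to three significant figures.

F/M ≈ 0.580 d⁻¹

F/M = applied load / biomass = Q·S₀/(V·X) = 21.0 × 1200 / (14.30 × 3040) = 0.5797 d⁻¹.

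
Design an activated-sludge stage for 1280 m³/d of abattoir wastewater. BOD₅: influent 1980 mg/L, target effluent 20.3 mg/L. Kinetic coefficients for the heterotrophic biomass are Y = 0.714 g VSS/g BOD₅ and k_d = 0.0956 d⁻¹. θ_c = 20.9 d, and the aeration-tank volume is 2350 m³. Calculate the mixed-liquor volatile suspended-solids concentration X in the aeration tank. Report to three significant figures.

From V·X·(1 + k_d·θ_c) = Y·Q·(S₀ − S)·θ_c: X = 0.714 × 1280 × (1980 − 20.3) × 20.9 / [2350 × (1 + 0.0956 × 20.9)] = 5313 mg/L.

X ≈ 5310 mg/L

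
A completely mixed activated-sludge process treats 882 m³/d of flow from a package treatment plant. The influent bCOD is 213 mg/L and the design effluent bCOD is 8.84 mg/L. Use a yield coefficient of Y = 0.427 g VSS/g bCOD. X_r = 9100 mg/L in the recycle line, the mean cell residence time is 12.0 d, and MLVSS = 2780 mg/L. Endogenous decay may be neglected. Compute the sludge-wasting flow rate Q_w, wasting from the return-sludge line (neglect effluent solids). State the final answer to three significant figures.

With k_d = 0 the design equation reduces to V = Y Q (S₀−S) θ_c / X = 0.427 × 882 × (213 − 8.84) × 12.0 / 2780 = 331.9 m³.
θ_c = V·X/(Q_w·X_r) when wasting from the recycle, so Q_w = V·X/(θ_c·X_r) = 331.9 × 2780 / (12.0 × 9100) = 8.449 m³/d.

Q_w ≈ 8.45 m³/d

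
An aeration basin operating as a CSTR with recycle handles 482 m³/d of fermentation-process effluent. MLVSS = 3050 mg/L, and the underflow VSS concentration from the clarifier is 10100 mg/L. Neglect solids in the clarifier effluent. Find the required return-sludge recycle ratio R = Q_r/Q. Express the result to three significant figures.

R = Q_r/Q = X/(X_r − X) = 3050 / (10100 − 3050) = 0.4326.

R ≈ 0.433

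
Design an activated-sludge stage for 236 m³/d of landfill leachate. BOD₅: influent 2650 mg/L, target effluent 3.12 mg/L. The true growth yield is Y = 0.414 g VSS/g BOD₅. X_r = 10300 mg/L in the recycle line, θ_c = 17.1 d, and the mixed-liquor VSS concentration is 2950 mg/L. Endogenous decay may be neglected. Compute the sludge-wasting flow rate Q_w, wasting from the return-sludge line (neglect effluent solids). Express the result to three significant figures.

Q_w ≈ 25.1 m³/d

V·X = Y·Q·ΔS·θ_c gives V = 0.414 × 236 × (2650 − 3.12) × 17.1 / 2950 = 1499 m³.
Wasting from the return line (neglecting effluent solids): Q_w = V·X / (θ_c·X_r) = 1499 × 2950 / (17.1 × 10300) = 25.11 m³/d.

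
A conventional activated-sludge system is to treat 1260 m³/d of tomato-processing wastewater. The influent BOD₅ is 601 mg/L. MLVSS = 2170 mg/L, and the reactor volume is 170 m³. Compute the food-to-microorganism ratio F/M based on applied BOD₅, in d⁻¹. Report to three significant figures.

Food-to-microorganism ratio F/M = Q S₀ / (V X) = 1260 × 601 / (170.0 × 2170) = 2.053 d⁻¹.

F/M ≈ 2.05 d⁻¹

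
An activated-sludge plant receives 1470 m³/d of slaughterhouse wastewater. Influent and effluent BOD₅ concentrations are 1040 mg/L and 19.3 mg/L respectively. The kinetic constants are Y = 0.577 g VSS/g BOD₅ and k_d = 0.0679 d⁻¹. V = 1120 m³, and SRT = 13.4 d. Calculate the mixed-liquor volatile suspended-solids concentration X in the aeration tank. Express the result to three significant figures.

From V·X·(1 + k_d·θ_c) = Y·Q·(S₀ − S)·θ_c: X = 0.577 × 1470 × (1040 − 19.3) × 13.4 / [1120 × (1 + 0.0679 × 13.4)] = 5423 mg/L.

X ≈ 5420 mg/L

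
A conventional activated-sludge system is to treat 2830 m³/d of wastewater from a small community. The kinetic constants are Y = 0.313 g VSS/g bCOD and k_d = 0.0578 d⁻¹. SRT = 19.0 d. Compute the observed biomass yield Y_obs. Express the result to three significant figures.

The observed yield is Y_obs = Y/(1 + k_d·θ_c) = 0.313 / (1 + 0.0578 × 19.0) = 0.313 / 2.098 = 0.1492 g VSS per g bCOD removed.

Y_obs ≈ 0.149 g VSS/g bCOD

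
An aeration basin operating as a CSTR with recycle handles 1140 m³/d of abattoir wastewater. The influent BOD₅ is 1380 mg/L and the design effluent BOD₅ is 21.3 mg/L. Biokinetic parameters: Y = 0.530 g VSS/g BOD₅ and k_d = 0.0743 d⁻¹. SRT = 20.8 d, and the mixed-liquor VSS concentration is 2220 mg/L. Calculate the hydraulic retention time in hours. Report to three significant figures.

Steady-state biomass mass balance: V·X·(1 + k_d·θ_c) = Y·Q·(S₀ − S)·θ_c, so V = 0.530 × 1140 × (1380 − 21.3) × 20.8 / [2220 × (1 + 0.0743 × 20.8)] = 1.71×10^7 / 5651 = 3022 m³.
τ = V/Q = 3022/1140 = 2.651 d, or 63.61 h.

τ ≈ 63.6 h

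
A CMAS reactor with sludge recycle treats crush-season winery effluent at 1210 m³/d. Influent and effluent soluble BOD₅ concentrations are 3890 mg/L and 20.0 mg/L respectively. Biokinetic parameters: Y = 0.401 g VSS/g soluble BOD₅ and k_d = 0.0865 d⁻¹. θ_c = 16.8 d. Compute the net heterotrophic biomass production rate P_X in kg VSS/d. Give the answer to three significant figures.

P_X ≈ 765 kg VSS/d

Observed yield with endogenous decay: Y_obs = Y / (1 + k_d·θ_c) = 0.401 / (1 + 0.0865 × 16.8) = 0.401 / 2.453 = 0.1635 g VSS/g soluble BOD₅.
ΔS = 3890 − 20.0 = 3870 mg/L, so the substrate removal rate is 1210 × 3870/1000 = 4683 kg soluble BOD₅/d.
P_X = Y_obs · Q(S₀ − S) = 0.1635 × 4683 = 765.4 kg VSS/d.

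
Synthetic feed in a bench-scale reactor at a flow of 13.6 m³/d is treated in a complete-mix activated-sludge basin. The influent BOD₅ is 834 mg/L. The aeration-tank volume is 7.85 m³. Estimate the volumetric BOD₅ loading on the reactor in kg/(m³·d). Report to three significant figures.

Applied BOD₅ load per unit volume = Q·S₀/V = (13.6 × 834/1000)/7.850 = 1.445 kg BOD₅·m⁻³·d⁻¹.

L_v ≈ 1.44 kg BOD₅/(m³·d)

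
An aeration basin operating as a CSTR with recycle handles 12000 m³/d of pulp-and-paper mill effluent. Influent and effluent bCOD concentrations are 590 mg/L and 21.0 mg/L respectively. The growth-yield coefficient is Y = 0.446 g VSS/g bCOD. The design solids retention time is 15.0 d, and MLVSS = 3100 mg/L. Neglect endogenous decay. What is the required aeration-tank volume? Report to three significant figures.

V ≈ 14700 m³

V·X = Y·Q·ΔS·θ_c gives V = 0.446 × 12000 × (590 − 21.0) × 15.0 / 3100 = 14735 m³.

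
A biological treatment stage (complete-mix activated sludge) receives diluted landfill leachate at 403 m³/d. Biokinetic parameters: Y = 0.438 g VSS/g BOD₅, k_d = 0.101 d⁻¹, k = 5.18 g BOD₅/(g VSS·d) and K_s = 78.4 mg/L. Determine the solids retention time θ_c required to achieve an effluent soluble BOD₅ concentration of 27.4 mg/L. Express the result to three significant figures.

θ_c ≈ 2.06 d

From 1/θ_c = Y·k·S/(K_s + S) − k_d: Y·k·S/(K_s+S) = 0.438 × 5.18 × 27.4 / (78.4 + 27.4) = 0.5876 d⁻¹.
Then 1/θ_c = μ − k_d = 0.5876 − 0.101 = 0.4866 d⁻¹, giving θ_c = 2.055 d.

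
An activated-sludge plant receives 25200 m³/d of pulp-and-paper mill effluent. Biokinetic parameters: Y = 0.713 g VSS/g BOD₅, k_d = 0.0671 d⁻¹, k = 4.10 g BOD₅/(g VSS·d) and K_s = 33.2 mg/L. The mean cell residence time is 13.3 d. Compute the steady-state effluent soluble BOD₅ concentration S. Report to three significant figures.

S ≈ 1.70 mg/L

Effluent substrate depends only on kinetics and SRT: S = K_s(1 + k_d θ_c) / [θ_c(Yk − k_d) − 1] = 33.2 × (1 + 0.0671 × 13.3) / [13.3 × (0.713 × 4.10 − 0.0671) − 1] = 62.83 / 36.99 = 1.699 mg/L.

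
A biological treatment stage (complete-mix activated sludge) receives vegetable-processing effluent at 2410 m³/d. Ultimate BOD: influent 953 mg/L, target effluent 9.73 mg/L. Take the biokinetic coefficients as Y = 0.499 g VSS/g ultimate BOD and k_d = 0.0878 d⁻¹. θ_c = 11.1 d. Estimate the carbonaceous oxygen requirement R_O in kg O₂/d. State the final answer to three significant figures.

R_O ≈ 1460 kg O₂/d

The observed yield is Y_obs = Y/(1 + k_d·θ_c) = 0.499 / (1 + 0.0878 × 11.1) = 0.499 / 1.975 = 0.2527 g VSS per g ultimate BOD removed.
Mass of ultimate BOD removed per day: Q(S₀ − S) = 2410 × 943.3 g/m³ = 2273 kg/d.
P_X = Y_obs·Q·(S₀ − S) = 0.2527 × 2273 = 574.5 kg VSS/d.
Carbonaceous O₂ demand = substrate oxidised − cell-mass equivalent = 2273 − 1.42 × 574.5 = 1458 kg O₂/d.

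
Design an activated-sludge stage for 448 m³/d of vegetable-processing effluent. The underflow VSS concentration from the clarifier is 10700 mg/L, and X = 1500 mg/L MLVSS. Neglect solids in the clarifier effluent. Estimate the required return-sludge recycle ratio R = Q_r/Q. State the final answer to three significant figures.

R ≈ 0.163

Solids balance on the clarifier gives (1+R)X = R·X_r, so R = X/(X_r − X) = 1500 / (10700 − 1500) = 0.1630.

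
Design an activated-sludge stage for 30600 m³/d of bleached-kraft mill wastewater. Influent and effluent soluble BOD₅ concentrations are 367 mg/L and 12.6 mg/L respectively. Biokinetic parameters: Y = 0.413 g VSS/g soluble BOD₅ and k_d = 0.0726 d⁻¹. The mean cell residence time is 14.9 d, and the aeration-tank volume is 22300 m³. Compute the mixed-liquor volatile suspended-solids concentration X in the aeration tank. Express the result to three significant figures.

Solving the biomass balance for X: X = Y Q (S₀−S) θ_c / [V (1+k_d θ_c)] = 0.413 × 30600 × (367 − 12.6) × 14.9 / [22300 × (1 + 0.0726 × 14.9)] = 1438 mg/L.

X ≈ 1440 mg/L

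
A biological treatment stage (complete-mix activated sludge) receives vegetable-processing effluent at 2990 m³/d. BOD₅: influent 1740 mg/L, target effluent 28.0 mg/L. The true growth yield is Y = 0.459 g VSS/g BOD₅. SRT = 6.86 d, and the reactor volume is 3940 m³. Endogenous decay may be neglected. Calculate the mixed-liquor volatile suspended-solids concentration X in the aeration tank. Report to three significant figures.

X ≈ 4090 mg/L

X = Y·Q·ΔS·θ_c / V = 0.459 × 2990 × (1740 − 28.0) × 6.86 / 3940 = 4091 mg/L.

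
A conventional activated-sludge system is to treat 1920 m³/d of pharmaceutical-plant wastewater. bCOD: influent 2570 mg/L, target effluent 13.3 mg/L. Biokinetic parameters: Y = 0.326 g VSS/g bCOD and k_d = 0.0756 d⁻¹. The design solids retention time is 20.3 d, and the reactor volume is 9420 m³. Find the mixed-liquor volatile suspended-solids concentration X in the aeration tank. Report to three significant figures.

X ≈ 1360 mg/L

From V·X·(1 + k_d·θ_c) = Y·Q·(S₀ − S)·θ_c: X = 0.326 × 1920 × (2570 − 13.3) × 20.3 / [9420 × (1 + 0.0756 × 20.3)] = 1361 mg/L.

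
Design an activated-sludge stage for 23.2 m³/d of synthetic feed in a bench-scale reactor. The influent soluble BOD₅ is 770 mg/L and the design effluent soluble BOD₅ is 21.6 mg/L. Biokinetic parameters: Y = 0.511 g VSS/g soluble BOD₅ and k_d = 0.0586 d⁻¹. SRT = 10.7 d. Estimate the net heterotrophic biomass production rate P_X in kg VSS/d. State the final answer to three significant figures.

P_X ≈ 5.45 kg VSS/d

Y_obs = Y / (1 + k_d θ_c) = 0.511 / (1 + 0.0586 × 10.7) = 0.511 / 1.627 = 0.3141.
Mass of soluble BOD₅ removed per day: Q(S₀ − S) = 23.2 × 748.4 g/m³ = 17.36 kg/d.
So the net sludge growth is P_X = 0.3141 × 17.36 = 5.453 kg VSS/d.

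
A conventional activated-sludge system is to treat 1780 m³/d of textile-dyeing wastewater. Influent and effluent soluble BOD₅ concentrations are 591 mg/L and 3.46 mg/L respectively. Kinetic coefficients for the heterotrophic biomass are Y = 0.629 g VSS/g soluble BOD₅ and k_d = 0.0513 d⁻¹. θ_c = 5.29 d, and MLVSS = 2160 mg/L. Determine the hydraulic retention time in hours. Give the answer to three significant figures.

Rearranging the biomass balance for a CMAS with decay, V = Y·Q·ΔS·θ_c / [X·(1+k_d θ_c)] = 0.629 × 1780 × (591 − 3.46) × 5.29 / [2160 × (1 + 0.0513 × 5.29)] = 3.48×10^6 / 2746 = 1267 m³.
τ = V/Q = 1267/1780 = 0.7119 d, or 17.09 h.

τ ≈ 17.1 h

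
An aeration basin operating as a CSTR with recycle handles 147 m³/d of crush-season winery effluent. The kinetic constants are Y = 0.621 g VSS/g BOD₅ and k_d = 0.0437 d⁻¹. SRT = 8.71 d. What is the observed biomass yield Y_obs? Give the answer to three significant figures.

Y_obs ≈ 0.450 g VSS/g BOD₅

The observed yield is Y_obs = Y/(1 + k_d·θ_c) = 0.621 / (1 + 0.0437 × 8.71) = 0.621 / 1.381 = 0.4498 g VSS per g BOD₅ removed.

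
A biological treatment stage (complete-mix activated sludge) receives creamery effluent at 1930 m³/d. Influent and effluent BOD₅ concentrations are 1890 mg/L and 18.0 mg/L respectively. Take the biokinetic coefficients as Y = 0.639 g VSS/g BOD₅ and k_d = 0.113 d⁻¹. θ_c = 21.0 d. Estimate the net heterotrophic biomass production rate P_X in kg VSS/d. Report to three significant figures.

P_X ≈ 684 kg VSS/d

Y_obs = Y / (1 + k_d θ_c) = 0.639 / (1 + 0.113 × 21.0) = 0.639 / 3.373 = 0.1894.
Q·(S₀ − S) = 1930 × (1890 − 18.0) × 10⁻³ = 3613 kg/d removed.
P_X = Y_obs · Q(S₀ − S) = 0.1894 × 3613 = 684.5 kg VSS/d.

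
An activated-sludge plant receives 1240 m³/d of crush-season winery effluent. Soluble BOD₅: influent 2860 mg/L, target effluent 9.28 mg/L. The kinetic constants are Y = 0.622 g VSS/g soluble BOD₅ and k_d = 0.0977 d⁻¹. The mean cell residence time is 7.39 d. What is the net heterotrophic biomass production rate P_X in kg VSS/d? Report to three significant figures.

Correct the yield for decay: Y_obs = Y/(1 + k_d θ_c) = 0.622 / (1 + 0.0977 × 7.39) = 0.622 / 1.722 = 0.3612.
Substrate removed = Q·(S₀ − S) = 1240 m³/d × (2860 − 9.28) g/m³ = 3.53×10^6 g/d = 3535 kg/d.
P_X = Y_obs · Q(S₀ − S) = 0.3612 × 3535 = 1277 kg VSS/d.

P_X ≈ 1280 kg VSS/d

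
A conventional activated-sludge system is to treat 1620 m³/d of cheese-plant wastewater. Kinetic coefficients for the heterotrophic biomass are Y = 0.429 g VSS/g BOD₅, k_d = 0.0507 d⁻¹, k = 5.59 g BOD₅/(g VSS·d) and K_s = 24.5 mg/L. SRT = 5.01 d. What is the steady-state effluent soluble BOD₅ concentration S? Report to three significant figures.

S ≈ 2.86 mg/L

Effluent substrate depends only on kinetics and SRT: S = K_s(1 + k_d θ_c) / [θ_c(Yk − k_d) − 1] = 24.5 × (1 + 0.0507 × 5.01) / [5.01 × (0.429 × 5.59 − 0.0507) − 1] = 30.72 / 10.76 = 2.855 mg/L.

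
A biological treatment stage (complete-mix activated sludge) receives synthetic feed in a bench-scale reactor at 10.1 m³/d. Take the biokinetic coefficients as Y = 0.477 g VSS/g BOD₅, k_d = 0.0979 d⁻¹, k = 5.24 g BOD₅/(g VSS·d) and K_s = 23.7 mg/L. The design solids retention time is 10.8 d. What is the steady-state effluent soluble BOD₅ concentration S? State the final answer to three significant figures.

For a completely mixed reactor with recycle the Lawrence–McCarty relation gives S = K_s·(1 + k_d·θ_c) / [θ_c·(Y·k − k_d) − 1] = 23.7 × (1 + 0.0979 × 10.8) / [10.8 × (0.477 × 5.24 − 0.0979) − 1] = 48.76 / 24.94 = 1.955 mg/L.

S ≈ 1.96 mg/L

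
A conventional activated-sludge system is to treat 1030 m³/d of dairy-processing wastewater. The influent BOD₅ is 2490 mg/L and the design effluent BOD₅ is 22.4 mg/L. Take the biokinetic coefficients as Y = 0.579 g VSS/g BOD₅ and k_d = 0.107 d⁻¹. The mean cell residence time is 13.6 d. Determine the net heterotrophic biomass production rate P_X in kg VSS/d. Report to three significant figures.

Y_obs = Y / (1 + k_d θ_c) = 0.579 / (1 + 0.107 × 13.6) = 0.579 / 2.455 = 0.2358.
ΔS = 2490 − 22.4 = 2468 mg/L, so the substrate removal rate is 1030 × 2468/1000 = 2542 kg BOD₅/d.
Biomass produced: P_X = Y_obs·Q·ΔS = 0.2358 × 2542 ≈ 599.4 kg VSS/d.

P_X ≈ 599 kg VSS/d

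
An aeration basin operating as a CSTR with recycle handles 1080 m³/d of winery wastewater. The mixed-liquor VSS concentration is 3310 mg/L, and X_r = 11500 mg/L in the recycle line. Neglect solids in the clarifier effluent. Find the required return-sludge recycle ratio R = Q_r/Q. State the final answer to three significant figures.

Solids balance on the clarifier gives (1+R)X = R·X_r, so R = X/(X_r − X) = 3310 / (11500 − 3310) = 0.4042.

R ≈ 0.404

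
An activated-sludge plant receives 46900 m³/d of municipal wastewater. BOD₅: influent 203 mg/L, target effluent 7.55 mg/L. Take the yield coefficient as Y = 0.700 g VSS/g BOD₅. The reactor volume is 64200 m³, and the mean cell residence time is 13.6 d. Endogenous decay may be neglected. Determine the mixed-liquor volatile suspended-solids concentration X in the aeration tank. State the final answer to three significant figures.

From V·X = Y·Q·(S₀ − S)·θ_c (decay neglected): X = 0.700 × 46900 × (203 − 7.55) × 13.6 / 64200 = 1359 mg/L.

X ≈ 1360 mg/L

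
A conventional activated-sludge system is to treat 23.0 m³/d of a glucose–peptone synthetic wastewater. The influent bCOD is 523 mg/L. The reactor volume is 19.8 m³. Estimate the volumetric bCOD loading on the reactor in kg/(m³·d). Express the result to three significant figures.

Volumetric loading L_v = Q·S₀ / V = 23.0 × 523 g/m³ / 19.80 m³ = 607.5 g/(m³·d) = 0.6075 kg bCOD/(m³·d).

L_v ≈ 0.608 kg bCOD/(m³·d)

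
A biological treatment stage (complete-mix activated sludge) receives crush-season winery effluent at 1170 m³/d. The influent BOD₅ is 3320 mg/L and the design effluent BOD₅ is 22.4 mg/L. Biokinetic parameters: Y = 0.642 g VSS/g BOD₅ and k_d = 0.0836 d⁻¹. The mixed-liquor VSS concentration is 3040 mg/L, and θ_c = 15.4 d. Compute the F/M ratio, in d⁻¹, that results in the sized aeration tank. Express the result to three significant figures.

From the SRT design equation V = Y Q (S₀−S) θ_c / [X (1 + k_d θ_c)] = 0.642 × 1170 × (3320 − 22.4) × 15.4 / [3040 × (1 + 0.0836 × 15.4)] = 3.81×10^7 / 6954 = 5486 m³.
F/M = Q·S₀ / (V·X) = 1170 × 3320 / (5486 × 3040) = 0.2329 g BOD₅·(g VSS·d)⁻¹.

F/M ≈ 0.233 d⁻¹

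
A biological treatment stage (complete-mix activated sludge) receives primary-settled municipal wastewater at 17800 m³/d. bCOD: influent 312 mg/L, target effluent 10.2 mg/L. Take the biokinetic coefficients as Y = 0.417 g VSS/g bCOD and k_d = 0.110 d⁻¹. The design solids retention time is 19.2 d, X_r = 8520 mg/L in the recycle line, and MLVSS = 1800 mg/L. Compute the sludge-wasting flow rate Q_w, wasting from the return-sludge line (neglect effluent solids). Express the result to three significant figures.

Steady-state biomass mass balance: V·X·(1 + k_d·θ_c) = Y·Q·(S₀ − S)·θ_c, so V = 0.417 × 17800 × (312 − 10.2) × 19.2 / [1800 × (1 + 0.110 × 19.2)] = 4.3×10^7 / 5602 = 7678 m³.
Wasting from the return line (neglecting effluent solids): Q_w = V·X / (θ_c·X_r) = 7678 × 1800 / (19.2 × 8520) = 84.49 m³/d.

Q_w ≈ 84.5 m³/d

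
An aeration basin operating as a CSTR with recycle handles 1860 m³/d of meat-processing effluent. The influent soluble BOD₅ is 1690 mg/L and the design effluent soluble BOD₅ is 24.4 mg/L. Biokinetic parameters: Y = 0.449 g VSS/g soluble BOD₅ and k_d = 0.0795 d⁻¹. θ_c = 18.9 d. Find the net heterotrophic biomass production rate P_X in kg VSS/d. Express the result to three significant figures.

Y_obs = Y / (1 + k_d θ_c) = 0.449 / (1 + 0.0795 × 18.9) = 0.449 / 2.503 = 0.1794.
Substrate removed = Q·(S₀ − S) = 1860 m³/d × (1690 − 24.4) g/m³ = 3.1×10^6 g/d = 3098 kg/d.
So the net sludge growth is P_X = 0.1794 × 3098 = 555.8 kg VSS/d.

P_X ≈ 556 kg VSS/d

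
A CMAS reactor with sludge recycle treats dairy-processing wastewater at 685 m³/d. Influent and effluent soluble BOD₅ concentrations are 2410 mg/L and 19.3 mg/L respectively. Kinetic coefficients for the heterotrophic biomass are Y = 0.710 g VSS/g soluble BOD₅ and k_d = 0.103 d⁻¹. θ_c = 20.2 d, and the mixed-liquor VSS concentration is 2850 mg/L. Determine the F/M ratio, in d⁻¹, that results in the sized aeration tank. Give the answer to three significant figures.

F/M ≈ 0.217 d⁻¹

Steady-state biomass mass balance: V·X·(1 + k_d·θ_c) = Y·Q·(S₀ − S)·θ_c, so V = 0.710 × 685 × (2410 − 19.3) × 20.2 / [2850 × (1 + 0.103 × 20.2)] = 2.35×10^7 / 8780 = 2675 m³.
F/M = Q·S₀ / (V·X) = 685 × 2410 / (2675 × 2850) = 0.2165 g soluble BOD₅·(g VSS·d)⁻¹.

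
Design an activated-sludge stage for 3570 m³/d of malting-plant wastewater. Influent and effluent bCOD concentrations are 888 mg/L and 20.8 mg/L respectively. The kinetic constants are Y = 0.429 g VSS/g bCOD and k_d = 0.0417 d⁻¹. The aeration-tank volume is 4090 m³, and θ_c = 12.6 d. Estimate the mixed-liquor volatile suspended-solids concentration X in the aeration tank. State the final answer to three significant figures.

X ≈ 2680 mg/L

Solving the biomass balance for X: X = Y Q (S₀−S) θ_c / [V (1+k_d θ_c)] = 0.429 × 3570 × (888 − 20.8) × 12.6 / [4090 × (1 + 0.0417 × 12.6)] = 2682 mg/L.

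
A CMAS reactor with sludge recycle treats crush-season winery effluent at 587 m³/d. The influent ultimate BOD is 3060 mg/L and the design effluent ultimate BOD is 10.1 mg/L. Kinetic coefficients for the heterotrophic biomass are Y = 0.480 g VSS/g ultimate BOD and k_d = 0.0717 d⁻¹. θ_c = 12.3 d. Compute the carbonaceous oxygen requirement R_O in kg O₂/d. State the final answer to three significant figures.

R_O ≈ 1140 kg O₂/d

Correct the yield for decay: Y_obs = Y/(1 + k_d θ_c) = 0.480 / (1 + 0.0717 × 12.3) = 0.480 / 1.882 = 0.2551.
Q·(S₀ − S) = 587 × (3060 − 10.1) × 10⁻³ = 1790 kg/d removed.
Biomass synthesised: P_X = Y_obs × 1790 = 456.6 kg VSS/d.
Carbonaceous O₂ demand = substrate oxidised − cell-mass equivalent = 1790 − 1.42 × 456.6 = 1142 kg O₂/d.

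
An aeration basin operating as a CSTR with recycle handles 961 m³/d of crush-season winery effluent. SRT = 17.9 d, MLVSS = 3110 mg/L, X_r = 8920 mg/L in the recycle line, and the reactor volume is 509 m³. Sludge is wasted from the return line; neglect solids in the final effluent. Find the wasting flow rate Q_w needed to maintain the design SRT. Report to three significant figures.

Q_w ≈ 9.91 m³/d

Wasting from the return line (neglecting effluent solids): Q_w = V·X / (θ_c·X_r) = 509.0 × 3110 / (17.9 × 8920) = 9.914 m³/d.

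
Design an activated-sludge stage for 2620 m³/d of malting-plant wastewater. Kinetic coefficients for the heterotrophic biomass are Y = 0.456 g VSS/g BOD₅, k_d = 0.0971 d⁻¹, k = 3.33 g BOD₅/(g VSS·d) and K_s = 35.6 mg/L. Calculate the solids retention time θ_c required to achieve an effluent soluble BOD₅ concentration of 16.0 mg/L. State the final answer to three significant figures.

θ_c ≈ 2.68 d

At the target effluent, Y k S/(K_s+S) = 0.456×3.33×16.0/51.60 = 0.4708 d⁻¹.
1/θ_c = 0.4708 − 0.0971 = 0.3737 d⁻¹, so θ_c = 2.676 d.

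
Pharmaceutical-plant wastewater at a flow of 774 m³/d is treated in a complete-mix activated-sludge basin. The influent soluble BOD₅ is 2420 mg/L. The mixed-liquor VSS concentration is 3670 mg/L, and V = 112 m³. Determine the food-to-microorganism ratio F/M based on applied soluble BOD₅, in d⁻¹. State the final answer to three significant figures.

F/M ≈ 4.56 d⁻¹

Food-to-microorganism ratio F/M = Q S₀ / (V X) = 774 × 2420 / (112.0 × 3670) = 4.557 d⁻¹.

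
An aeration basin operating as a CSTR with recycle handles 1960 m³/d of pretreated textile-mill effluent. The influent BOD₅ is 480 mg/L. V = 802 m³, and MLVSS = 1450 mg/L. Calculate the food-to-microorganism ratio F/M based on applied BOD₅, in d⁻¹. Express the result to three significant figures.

F/M = Q·S₀ / (V·X) = 1960 × 480 / (802.0 × 1450) = 0.8090 g BOD₅·(g VSS·d)⁻¹.

F/M ≈ 0.809 d⁻¹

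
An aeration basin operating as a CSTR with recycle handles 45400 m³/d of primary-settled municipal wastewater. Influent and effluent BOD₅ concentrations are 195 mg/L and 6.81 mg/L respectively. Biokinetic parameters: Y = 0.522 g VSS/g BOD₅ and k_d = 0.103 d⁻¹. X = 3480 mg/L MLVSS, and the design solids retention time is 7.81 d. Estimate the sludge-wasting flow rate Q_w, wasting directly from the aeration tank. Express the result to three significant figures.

Q_w ≈ 710 m³/d

Rearranging the biomass balance for a CMAS with decay, V = Y·Q·ΔS·θ_c / [X·(1+k_d θ_c)] = 0.522 × 45400 × (195 − 6.81) × 7.81 / [3480 × (1 + 0.103 × 7.81)] = 3.48×10^7 / 6279 = 5547 m³.
For wasting at MLVSS concentration, Q_w = V/θ_c = 5547/7.81 = 710.2 m³/d.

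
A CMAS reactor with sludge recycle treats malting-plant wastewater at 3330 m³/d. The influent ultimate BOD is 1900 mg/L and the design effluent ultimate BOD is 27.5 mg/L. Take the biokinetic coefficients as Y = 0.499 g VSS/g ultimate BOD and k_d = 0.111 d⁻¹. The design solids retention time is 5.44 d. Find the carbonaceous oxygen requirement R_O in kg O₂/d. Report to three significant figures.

The observed yield is Y_obs = Y/(1 + k_d·θ_c) = 0.499 / (1 + 0.111 × 5.44) = 0.499 / 1.604 = 0.3111 g VSS per g ultimate BOD removed.
Mass of ultimate BOD removed per day: Q(S₀ − S) = 3330 × 1872 g/m³ = 6235 kg/d.
P_X = Y_obs·Q·(S₀ − S) = 0.3111 × 6235 = 1940 kg VSS/d.
R_O = Q·ΔS − 1.42 P_X = 6235 − 2755 = 3481 kg O₂/d.

R_O ≈ 3480 kg O₂/d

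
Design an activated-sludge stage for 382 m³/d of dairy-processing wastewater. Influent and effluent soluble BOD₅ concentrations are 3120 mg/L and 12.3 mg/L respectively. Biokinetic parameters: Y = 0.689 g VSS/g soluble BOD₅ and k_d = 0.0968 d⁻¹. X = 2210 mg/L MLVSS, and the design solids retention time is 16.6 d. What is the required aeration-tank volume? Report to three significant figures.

Steady-state biomass mass balance: V·X·(1 + k_d·θ_c) = Y·Q·(S₀ − S)·θ_c, so V = 0.689 × 382 × (3120 − 12.3) × 16.6 / [2210 × (1 + 0.0968 × 16.6)] = 1.36×10^7 / 5761 = 2357 m³.

V ≈ 2360 m³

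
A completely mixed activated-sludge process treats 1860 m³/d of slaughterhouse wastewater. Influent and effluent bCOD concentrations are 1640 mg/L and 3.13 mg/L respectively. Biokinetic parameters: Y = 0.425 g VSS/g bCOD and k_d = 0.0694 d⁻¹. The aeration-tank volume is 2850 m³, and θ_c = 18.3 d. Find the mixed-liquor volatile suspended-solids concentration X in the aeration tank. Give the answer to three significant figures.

X ≈ 3660 mg/L

X = Y·Q·ΔS·θ_c / [V·(1 + k_d θ_c)] = 0.425 × 1860 × (1640 − 3.13) × 18.3 / [2850 × (1 + 0.0694 × 18.3)] = 3660 mg/L.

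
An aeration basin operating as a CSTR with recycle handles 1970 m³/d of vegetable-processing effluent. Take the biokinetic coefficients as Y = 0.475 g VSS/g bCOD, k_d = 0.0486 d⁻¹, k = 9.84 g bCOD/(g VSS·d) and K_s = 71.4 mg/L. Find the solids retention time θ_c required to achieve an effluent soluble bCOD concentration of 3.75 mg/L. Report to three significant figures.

θ_c ≈ 5.42 d

At the target effluent, Y k S/(K_s+S) = 0.475×9.84×3.75/75.15 = 0.2332 d⁻¹.
1/θ_c = 0.2332 − 0.0486 = 0.1846 d⁻¹, so θ_c = 5.416 d.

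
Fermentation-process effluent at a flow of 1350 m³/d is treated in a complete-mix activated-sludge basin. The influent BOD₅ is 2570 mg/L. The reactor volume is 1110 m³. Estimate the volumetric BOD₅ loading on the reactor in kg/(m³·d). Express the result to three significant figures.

L_v = Q S₀ / V = 1350 × 2570 × 10⁻³ / 1110 = 3.126 kg/(m³·d).

L_v ≈ 3.13 kg BOD₅/(m³·d)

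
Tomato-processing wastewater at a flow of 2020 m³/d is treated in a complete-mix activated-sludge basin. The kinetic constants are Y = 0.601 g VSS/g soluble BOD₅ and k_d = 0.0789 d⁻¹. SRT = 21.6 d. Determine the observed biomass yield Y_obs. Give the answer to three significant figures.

Y_obs ≈ 0.222 g VSS/g soluble BOD₅

Y_obs = Y / (1 + k_d θ_c) = 0.601 / (1 + 0.0789 × 21.6) = 0.601 / 2.704 = 0.2222.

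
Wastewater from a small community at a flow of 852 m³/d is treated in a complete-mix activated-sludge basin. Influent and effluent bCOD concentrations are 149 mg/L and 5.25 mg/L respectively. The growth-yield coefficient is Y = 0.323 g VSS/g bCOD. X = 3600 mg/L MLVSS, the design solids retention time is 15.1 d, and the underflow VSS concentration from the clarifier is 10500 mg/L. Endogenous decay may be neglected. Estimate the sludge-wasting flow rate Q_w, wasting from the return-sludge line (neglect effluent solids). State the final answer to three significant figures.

Q_w ≈ 3.77 m³/d

Biomass mass balance (decay neglected): V·X = Y·Q·(S₀ − S)·θ_c, so V = 0.323 × 852 × (149 − 5.25) × 15.1 / 3600 = 165.9 m³.
Q_w = (V·X)/(θ_c X_r) = 165.9 × 3600 / (15.1 × 10500) = 3.768 m³/d.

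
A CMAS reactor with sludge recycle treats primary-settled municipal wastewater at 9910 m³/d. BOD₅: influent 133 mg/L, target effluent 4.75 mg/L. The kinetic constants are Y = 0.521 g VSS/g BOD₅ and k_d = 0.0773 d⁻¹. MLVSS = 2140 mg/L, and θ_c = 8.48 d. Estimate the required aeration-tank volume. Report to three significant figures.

V ≈ 1580 m³

Steady-state biomass mass balance: V·X·(1 + k_d·θ_c) = Y·Q·(S₀ − S)·θ_c, so V = 0.521 × 9910 × (133 − 4.75) × 8.48 / [2140 × (1 + 0.0773 × 8.48)] = 5.62×10^6 / 3543 = 1585 m³.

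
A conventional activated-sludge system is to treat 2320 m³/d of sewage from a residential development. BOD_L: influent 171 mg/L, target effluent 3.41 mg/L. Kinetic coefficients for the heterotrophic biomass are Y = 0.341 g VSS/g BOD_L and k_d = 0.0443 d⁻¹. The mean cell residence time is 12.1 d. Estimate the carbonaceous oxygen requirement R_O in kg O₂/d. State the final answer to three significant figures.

R_O ≈ 266 kg O₂/d

Observed yield with endogenous decay: Y_obs = Y / (1 + k_d·θ_c) = 0.341 / (1 + 0.0443 × 12.1) = 0.341 / 1.536 = 0.2220 g VSS/g BOD_L.
Substrate removed = Q·(S₀ − S) = 2320 m³/d × (171 − 3.41) g/m³ = 3.89×10^5 g/d = 388.8 kg/d.
Net sludge production P_X = 0.2220 × 388.8 = 86.32 kg VSS/d.
Carbonaceous O₂ demand = substrate oxidised − cell-mass equivalent = 388.8 − 1.42 × 86.32 = 266.2 kg O₂/d.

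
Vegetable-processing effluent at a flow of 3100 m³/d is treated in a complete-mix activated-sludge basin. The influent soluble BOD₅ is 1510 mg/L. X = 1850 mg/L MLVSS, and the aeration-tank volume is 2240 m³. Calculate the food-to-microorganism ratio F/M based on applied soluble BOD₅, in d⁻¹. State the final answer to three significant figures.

Food-to-microorganism ratio F/M = Q S₀ / (V X) = 3100 × 1510 / (2240 × 1850) = 1.130 d⁻¹.

F/M ≈ 1.13 d⁻¹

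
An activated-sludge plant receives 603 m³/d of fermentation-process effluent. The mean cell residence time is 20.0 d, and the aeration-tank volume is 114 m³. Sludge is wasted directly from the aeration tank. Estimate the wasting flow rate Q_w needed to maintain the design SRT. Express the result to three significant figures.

Q_w ≈ 5.70 m³/d

With mixed-liquor wasting, θ_c = V/Q_w, so Q_w = V/θ_c = 114.0/20.0 = 5.700 m³/d.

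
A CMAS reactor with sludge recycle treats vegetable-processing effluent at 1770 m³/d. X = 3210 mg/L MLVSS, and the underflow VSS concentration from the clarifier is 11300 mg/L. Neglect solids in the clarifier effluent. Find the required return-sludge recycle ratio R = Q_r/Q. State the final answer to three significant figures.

R ≈ 0.397

Solids balance on the clarifier gives (1+R)X = R·X_r, so R = X/(X_r − X) = 3210 / (11300 − 3210) = 0.3968.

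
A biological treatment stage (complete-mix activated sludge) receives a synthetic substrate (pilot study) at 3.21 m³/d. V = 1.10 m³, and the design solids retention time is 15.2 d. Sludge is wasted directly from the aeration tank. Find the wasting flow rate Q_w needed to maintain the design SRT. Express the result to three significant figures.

Q_w ≈ 0.0724 m³/d

For wasting at MLVSS concentration, Q_w = V/θ_c = 1.100/15.2 = 0.07237 m³/d.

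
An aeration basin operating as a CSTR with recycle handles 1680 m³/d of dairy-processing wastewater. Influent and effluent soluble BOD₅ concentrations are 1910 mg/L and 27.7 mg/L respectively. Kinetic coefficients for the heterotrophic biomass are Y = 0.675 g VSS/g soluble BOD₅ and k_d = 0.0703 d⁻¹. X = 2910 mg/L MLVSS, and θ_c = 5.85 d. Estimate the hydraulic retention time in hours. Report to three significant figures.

τ ≈ 43.4 h

Rearranging the biomass balance for a CMAS with decay, V = Y·Q·ΔS·θ_c / [X·(1+k_d θ_c)] = 0.675 × 1680 × (1910 − 27.7) × 5.85 / [2910 × (1 + 0.0703 × 5.85)] = 1.25×10^7 / 4107 = 3041 m³.
τ = V/Q = 3041/1680 = 1.810 d, or 43.44 h.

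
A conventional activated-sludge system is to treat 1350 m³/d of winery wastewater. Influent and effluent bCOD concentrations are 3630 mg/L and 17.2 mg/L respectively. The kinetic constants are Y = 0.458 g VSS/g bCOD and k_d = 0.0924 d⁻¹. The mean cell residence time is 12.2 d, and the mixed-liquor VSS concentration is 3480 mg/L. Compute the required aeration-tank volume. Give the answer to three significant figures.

Rearranging the biomass balance for a CMAS with decay, V = Y·Q·ΔS·θ_c / [X·(1+k_d θ_c)] = 0.458 × 1350 × (3630 − 17.2) × 12.2 / [3480 × (1 + 0.0924 × 12.2)] = 2.73×10^7 / 7403 = 3681 m³.

V ≈ 3680 m³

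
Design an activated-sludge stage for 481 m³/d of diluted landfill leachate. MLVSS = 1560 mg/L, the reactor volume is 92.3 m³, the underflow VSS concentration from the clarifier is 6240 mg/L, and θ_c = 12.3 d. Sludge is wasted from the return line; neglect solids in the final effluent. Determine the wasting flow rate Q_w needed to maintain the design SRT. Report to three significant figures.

Wasting from the return line (neglecting effluent solids): Q_w = V·X / (θ_c·X_r) = 92.30 × 1560 / (12.3 × 6240) = 1.876 m³/d.

Q_w ≈ 1.88 m³/d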